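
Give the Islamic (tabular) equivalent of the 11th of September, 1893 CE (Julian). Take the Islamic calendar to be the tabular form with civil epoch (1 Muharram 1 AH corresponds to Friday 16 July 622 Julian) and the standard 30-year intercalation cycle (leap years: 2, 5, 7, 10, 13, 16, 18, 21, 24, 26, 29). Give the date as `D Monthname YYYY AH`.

12 Rabi' al-Awwal 1311 AH

Julian Day Number of the source date = 2412730.
Converting JDN 2412730 to the tabular Islamic calendar gives 12 Rabi' al-Awwal 1311 AH.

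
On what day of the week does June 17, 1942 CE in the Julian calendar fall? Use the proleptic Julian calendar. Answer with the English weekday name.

Tuesday

In the Gregorian calendar this is 30 June 1942 (JDN 2430541).
JDN 2430541 mod 7 = 1, and JDN 0 was a Monday, so this is a Tuesday.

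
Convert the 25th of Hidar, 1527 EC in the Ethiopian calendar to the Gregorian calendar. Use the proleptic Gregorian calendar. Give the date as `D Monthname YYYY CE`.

1 December 1534 CE

Julian Day Number of the source date = 2281676.
Converting JDN 2281676 to the Gregorian calendar gives 1 December 1534 CE.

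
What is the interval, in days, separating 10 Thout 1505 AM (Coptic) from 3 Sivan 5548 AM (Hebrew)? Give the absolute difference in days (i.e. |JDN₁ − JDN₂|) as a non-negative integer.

JDN of the first date = 2374375.
JDN of the second date = 2374273.
|2374273 − 2374375| = 102.

102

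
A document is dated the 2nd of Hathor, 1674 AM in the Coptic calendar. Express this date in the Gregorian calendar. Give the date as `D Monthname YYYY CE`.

11 November 1957 CE

Julian Day Number of the source date = 2436154.
Converting JDN 2436154 to the Gregorian calendar gives 11 November 1957 CE.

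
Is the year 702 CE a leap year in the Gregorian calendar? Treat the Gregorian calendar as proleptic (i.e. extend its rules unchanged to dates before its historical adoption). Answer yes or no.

702 is not divisible by 4, so it is a common year.

no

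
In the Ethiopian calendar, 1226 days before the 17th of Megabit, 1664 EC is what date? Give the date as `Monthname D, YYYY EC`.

JDN of the 17th of Megabit, 1664 EC = 2331828.
2331828 − 1226 = 2330602.
JDN 2330602 in the Ethiopian calendar is Hidar 7, 1661 EC.

Hidar 7, 1661 EC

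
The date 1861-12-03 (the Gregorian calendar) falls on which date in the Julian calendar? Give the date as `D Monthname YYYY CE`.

21 November 1861 CE

For dates in this range the Gregorian date is 12 days ahead of the Julian.
3 December 1861 Gregorian − 12 days → 21 November 1861 Julian.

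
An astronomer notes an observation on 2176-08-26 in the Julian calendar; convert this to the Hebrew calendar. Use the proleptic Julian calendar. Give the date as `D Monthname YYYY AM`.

Both dates share Julian Day Number 2516080; in the Hebrew calendar that is 4 Elul 5936 AM.

4 Elul 5936 AM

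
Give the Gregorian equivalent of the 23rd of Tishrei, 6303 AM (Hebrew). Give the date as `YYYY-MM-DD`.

Both dates share Julian Day Number 2649782; in the Gregorian calendar that is 3 October 2542 CE.

2542-10-03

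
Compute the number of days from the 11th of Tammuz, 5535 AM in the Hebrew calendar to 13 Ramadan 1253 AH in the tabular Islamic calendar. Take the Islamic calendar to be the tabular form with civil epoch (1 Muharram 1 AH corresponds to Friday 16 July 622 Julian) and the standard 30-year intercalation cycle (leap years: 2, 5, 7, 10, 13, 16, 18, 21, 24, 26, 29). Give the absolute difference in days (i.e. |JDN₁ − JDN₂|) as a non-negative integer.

First date → JDN 2369555; second date → JDN 2392355.
The interval is |2369555 − 2392355| = 22800 days.

22800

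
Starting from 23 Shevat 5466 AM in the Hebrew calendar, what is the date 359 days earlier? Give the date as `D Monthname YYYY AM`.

Counting 359 days back from JDN 2344201 reaches JDN 2343842, which is 19 Shevat 5465 AM.

19 Shevat 5465 AM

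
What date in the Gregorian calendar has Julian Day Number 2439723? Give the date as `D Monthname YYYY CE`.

Counting from JDN 2299161 = 15 Oct 1582 gives an offset of 140562 days.

20 August 1967 CE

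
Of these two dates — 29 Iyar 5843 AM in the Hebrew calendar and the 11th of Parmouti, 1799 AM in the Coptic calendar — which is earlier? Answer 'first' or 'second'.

second

The two dates have Julian Day Numbers 2481997 and 2481969 respectively.
Since 2481969 < 2481997, the second date comes first.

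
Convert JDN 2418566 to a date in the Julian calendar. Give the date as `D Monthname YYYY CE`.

The Gregorian equivalent of JDN 2418566 is 16 September 1909.
In the Julian calendar that day is 3 September 1909 CE.

3 September 1909 CE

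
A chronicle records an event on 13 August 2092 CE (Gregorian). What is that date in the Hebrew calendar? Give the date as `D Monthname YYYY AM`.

10 Av 5852 AM

Both dates share Julian Day Number 2485373; in the Hebrew calendar that is 10 Av 5852 AM.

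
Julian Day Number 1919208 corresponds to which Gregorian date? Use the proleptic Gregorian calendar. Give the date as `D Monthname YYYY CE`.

6 July 542 CE

Counting from JDN 2299161 = 15 Oct 1582 gives an offset of -379953 days.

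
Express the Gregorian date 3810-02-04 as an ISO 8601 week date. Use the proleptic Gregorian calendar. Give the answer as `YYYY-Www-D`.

3810-W05-7

The weekday is Sunday (ISO weekday 7).
That Sunday belongs to ISO week 5 of ISO year 3810.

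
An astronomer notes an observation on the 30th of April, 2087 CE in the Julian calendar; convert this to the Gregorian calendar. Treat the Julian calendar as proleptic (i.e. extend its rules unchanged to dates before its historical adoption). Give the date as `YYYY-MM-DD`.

2087-05-13

The Julian–Gregorian offset here is 13 days (Julian trailing).
30 April 2087 Julian + 13 days → 13 May 2087 Gregorian.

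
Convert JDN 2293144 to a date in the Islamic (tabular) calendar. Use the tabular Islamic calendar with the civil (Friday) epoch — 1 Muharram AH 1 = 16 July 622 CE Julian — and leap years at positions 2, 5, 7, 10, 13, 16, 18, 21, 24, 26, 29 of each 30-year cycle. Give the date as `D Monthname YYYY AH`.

JDN 2293144 is 25 April 1566 in the proleptic Gregorian calendar.
In the tabular Islamic calendar that day is 25 Ramadan 973 AH.

25 Ramadan 973 AH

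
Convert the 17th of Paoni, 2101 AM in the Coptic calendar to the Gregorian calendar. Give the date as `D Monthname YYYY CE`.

27 June 2385 CE

Both dates share Julian Day Number 2592341; in the Gregorian calendar that is 27 June 2385 CE.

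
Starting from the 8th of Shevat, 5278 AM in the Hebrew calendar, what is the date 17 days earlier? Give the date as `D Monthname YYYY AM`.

The starting date is JDN 2275527; 2275527 − 17 = 2275510.
JDN 2275510 corresponds to 20 Tevet 5278 AM.

20 Tevet 5278 AM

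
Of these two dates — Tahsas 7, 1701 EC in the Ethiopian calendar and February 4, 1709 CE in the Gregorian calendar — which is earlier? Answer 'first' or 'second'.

first

Converting both to JDN: 2345242 vs 2345294; the smaller is the first.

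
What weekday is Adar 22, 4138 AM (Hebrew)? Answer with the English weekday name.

In the proleptic Gregorian calendar this is 10 March 378 (JDN 1859190).
JDN 1859190 mod 7 = 4, and JDN 0 was a Monday, so this is a Friday.

Friday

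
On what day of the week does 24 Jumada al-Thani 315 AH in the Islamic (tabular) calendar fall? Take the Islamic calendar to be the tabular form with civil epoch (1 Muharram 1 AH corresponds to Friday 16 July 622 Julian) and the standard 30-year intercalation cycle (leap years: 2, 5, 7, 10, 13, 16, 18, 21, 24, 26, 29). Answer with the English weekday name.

Sunday

Equivalently 31 August 927 Gregorian, JDN 2059882.
2059882 ≡ 6 (mod 7); counting from Monday = 0 gives Sunday.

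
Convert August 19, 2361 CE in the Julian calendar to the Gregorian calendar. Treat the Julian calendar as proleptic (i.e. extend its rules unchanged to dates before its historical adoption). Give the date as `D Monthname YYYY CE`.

The Julian–Gregorian offset here is 16 days (Julian trailing).
19 August 2361 Julian + 16 days → 4 September 2361 Gregorian.

4 September 2361 CE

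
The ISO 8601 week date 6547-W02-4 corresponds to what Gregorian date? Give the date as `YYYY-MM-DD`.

6547-01-12

ISO week 1 of 6547 is the week containing the first Thursday of 6547.
Week 2, day 4 (Thursday) lands on 6547-01-12.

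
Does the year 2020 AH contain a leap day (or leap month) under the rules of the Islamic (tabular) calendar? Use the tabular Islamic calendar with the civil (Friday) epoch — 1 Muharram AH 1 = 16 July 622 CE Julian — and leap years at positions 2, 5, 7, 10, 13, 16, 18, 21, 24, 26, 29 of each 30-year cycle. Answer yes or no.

yes

Year 2020 AH is year 10 of its 30-year cycle; leap positions are 2, 5, 7, 10, 13, 16, 18, 21, 24, 26, 29, so it is a leap year (355 days).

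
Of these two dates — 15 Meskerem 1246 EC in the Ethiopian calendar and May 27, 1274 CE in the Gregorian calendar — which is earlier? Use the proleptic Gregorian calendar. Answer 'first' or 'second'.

First date → JDN 2178971; second date → JDN 2186526.
JDN 2178971 < JDN 2186526, so the first date is earlier.

first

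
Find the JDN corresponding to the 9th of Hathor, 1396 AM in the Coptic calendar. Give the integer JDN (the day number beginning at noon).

In the Gregorian calendar the same day is 16 November 1679.
JDN 2451545 is 1 January 2000 CE (Gregorian); the target day is −116923 days from there, so JDN = 2334622.

2334622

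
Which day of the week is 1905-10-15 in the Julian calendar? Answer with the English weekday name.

Equivalently 28 October 1905 Gregorian, JDN 2417147.
2417147 ≡ 5 (mod 7); counting from Monday = 0 gives Saturday.

Saturday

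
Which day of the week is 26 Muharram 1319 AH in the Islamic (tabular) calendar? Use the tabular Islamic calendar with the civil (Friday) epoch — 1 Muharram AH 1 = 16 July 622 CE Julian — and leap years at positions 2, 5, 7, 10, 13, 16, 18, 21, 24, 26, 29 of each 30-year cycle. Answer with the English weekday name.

Wednesday

Equivalently 15 May 1901 Gregorian, JDN 2415520.
JDN 2415520 mod 7 = 2, and JDN 0 was a Monday, so this is a Wednesday.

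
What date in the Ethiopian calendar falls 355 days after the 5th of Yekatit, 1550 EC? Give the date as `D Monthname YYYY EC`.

Counting 355 days forward from JDN 2290147 reaches JDN 2290502, which is 25 Tir 1551 EC.

25 Tir 1551 EC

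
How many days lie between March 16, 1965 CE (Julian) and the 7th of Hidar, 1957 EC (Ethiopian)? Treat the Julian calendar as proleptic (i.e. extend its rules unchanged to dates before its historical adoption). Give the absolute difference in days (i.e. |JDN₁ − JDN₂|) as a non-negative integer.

First date → JDN 2438849; second date → JDN 2438716.
The interval is |2438849 − 2438716| = 133 days.

133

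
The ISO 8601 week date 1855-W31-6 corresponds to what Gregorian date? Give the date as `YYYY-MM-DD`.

ISO week 1 of 1855 is the week containing the first Thursday of 1855.
Week 31, day 6 (Saturday) lands on 1855-08-04.

1855-08-04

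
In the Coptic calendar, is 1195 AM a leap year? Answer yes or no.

yes

1195 mod 4 = 3; in the Coptic calendar a year is leap when year mod 4 = 3, so it is a leap year.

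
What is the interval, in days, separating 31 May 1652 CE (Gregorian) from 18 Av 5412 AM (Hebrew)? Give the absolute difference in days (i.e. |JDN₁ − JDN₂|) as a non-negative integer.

JDN of the first date = 2324592.
JDN of the second date = 2324645.
|2324645 − 2324592| = 53.

53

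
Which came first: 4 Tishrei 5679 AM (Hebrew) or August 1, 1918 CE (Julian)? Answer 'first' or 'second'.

second

First date → JDN 2421847; second date → JDN 2421820.
JDN 2421820 < JDN 2421847, so the second date is earlier.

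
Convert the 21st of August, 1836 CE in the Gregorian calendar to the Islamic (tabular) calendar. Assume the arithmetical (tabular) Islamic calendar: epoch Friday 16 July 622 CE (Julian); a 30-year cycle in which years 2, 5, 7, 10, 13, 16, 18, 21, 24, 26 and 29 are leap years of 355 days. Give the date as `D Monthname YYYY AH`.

8 Jumada al-Awwal 1252 AH

Both dates share Julian Day Number 2391878; in the tabular Islamic calendar that is 8 Jumada al-Awwal 1252 AH.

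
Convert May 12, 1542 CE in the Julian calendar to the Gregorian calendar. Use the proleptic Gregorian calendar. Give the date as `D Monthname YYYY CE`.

For dates in this range the Gregorian date is 10 days ahead of the Julian.
12 May 1542 Julian + 10 days → 22 May 1542 Gregorian.

22 May 1542 CE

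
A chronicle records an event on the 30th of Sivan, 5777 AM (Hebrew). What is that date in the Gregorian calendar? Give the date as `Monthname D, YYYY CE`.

Julian Day Number of the source date = 2457929.
Converting JDN 2457929 to the Gregorian calendar gives 24 June 2017 CE.

June 24, 2017 CE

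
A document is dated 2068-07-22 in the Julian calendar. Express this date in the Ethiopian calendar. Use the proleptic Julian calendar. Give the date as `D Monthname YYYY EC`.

Both dates share Julian Day Number 2476598; in the Ethiopian calendar that is 28 Hamle 2060 EC.

28 Hamle 2060 EC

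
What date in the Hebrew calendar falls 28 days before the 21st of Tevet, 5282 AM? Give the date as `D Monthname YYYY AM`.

Counting 28 days back from JDN 2276958 reaches JDN 2276930, which is 23 Kislev 5282 AM.

23 Kislev 5282 AM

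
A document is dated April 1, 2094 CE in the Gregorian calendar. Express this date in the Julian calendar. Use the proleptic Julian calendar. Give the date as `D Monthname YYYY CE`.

19 March 2094 CE

The Julian–Gregorian offset here is 13 days (Julian trailing).
1 April 2094 Gregorian − 13 days → 19 March 2094 Julian.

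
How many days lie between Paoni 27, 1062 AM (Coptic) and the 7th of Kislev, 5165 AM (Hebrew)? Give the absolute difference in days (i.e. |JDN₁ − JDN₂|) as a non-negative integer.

21327

JDN of the first date = 2212856.
JDN of the second date = 2234183.
|2234183 − 2212856| = 21327.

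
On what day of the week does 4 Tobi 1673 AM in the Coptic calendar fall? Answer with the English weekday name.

In the Gregorian calendar this is 12 January 1957 (JDN 2435851).
Since JDN mod 7 = 5 (0 = Monday), the day is Saturday.

Saturday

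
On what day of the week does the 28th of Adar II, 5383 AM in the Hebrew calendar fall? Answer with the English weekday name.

In the Gregorian calendar this is 30 March 1623 (JDN 2313937).
JDN 2313937 mod 7 = 3, and JDN 0 was a Monday, so this is a Thursday.

Thursday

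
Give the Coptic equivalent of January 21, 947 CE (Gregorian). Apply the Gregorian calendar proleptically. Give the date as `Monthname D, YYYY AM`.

Tobi 21, 663 AM

Both dates share Julian Day Number 2066965; in the Coptic calendar that is 21 Tobi 663 AM.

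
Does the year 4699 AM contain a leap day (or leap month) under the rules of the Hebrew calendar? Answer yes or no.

Hebrew year 4699 is year 6 of its 19-year Metonic cycle; leap years are at positions 3, 6, 8, 11, 14, 17, 19, so it is a leap year (13 months).

yes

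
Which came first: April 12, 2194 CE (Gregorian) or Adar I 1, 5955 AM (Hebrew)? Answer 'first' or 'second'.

First date → JDN 2522504; second date → JDN 2522809.
JDN 2522504 < JDN 2522809, so the first date is earlier.

first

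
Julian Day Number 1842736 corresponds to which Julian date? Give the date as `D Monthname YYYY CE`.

19 February 333 CE

JDN 1842736 is 20 February 333 in the proleptic Gregorian calendar.
In the Julian calendar that day is 19 February 333 CE.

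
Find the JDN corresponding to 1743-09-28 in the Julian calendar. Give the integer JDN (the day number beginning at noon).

In the Gregorian calendar the same day is 9 October 1743.
JDN 2299161 is 15 October 1582 CE (Gregorian); the target day is +58798 days from there, so JDN = 2357959.

2357959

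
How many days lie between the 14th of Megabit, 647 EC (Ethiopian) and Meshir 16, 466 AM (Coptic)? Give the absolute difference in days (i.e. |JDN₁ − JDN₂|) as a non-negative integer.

JDN of the first date = 1960365.
JDN of the second date = 1995036.
|1995036 − 1960365| = 34671.

34671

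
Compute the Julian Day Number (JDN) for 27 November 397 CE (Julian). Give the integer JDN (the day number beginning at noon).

1866393

In the proleptic Gregorian calendar the same day is 28 November 397.
JDN 2400001 is 17 November 1858 CE (Gregorian), MJD 0; the target day is −533608 days from there, so JDN = 1866393.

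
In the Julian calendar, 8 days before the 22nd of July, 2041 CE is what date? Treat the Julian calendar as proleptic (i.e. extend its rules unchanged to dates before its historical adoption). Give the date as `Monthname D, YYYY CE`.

July 14, 2041 CE

Counting 8 days back from JDN 2466736 reaches JDN 2466728, which is July 14, 2041 CE.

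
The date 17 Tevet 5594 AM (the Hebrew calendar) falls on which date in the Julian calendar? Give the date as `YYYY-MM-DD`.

1833-12-17

Both dates share Julian Day Number 2390912; in the Julian calendar that is 17 December 1833 CE.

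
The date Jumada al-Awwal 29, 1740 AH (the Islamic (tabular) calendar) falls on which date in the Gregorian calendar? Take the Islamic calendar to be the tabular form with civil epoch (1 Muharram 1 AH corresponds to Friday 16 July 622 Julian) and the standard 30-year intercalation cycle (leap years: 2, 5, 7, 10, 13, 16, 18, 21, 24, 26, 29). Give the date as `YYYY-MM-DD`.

2310-03-02

Julian Day Number of the source date = 2564830.
Converting JDN 2564830 to the Gregorian calendar gives 2 March 2310 CE.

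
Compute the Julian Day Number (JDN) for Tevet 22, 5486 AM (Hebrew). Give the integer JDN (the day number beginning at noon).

2351463

Equivalently 26 December 1725 (Gregorian).
JDN 2299161 is 15 October 1582 CE (Gregorian); the target day is +52302 days from there, so JDN = 2351463.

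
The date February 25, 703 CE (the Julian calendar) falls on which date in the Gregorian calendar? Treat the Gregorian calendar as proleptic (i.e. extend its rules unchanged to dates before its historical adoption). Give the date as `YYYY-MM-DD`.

0703-03-01

The Julian–Gregorian offset here is 4 days (Julian trailing).
25 February 703 Julian + 4 days → 1 March 703 Gregorian.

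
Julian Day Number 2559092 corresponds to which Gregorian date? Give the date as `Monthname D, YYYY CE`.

JDN 2451545 is 1 Jan 2000; 2559092 is +107547 days from there.

June 15, 2294 CE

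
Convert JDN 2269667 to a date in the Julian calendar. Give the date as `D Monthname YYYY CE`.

4 January 1502 CE

The proleptic Gregorian equivalent of JDN 2269667 is 14 January 1502.
In the Julian calendar that day is 4 January 1502 CE.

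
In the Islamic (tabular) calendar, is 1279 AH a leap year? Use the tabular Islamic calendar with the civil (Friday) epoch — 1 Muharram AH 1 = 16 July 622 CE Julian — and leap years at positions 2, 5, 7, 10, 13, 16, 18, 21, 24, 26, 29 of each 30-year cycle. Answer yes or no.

Year 1279 AH is year 19 of its 30-year cycle; leap positions are 2, 5, 7, 10, 13, 16, 18, 21, 24, 26, 29, so it is a common year (354 days).

no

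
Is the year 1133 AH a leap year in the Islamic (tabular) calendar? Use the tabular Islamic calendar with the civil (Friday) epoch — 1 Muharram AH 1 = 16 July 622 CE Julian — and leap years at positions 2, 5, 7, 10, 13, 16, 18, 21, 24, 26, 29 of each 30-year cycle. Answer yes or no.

no

Year 1133 AH is year 23 of its 30-year cycle; leap positions are 2, 5, 7, 10, 13, 16, 18, 21, 24, 26, 29, so it is a common year (354 days).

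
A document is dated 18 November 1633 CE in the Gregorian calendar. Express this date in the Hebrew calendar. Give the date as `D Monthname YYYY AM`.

Both dates share Julian Day Number 2317823; in the Hebrew calendar that is 16 Kislev 5394 AM.

16 Kislev 5394 AM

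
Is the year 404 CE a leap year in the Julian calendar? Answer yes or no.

yes

404 mod 4 = 0, so it is a leap year in the Julian calendar.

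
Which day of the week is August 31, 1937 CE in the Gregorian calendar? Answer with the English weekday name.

Tuesday

JDN 2428777 mod 7 = 1, and JDN 0 was a Monday, so this is a Tuesday.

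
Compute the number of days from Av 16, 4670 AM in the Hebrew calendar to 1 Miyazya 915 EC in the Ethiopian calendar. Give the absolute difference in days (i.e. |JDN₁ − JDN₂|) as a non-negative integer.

4627

JDN of the first date = 2053642.
JDN of the second date = 2058269.
|2058269 − 2053642| = 4627.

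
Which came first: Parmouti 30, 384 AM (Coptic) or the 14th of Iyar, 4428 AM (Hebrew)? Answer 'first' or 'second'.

The two dates have Julian Day Numbers 1965160 and 1965166 respectively.
Since 1965160 < 1965166, the first date comes first.

first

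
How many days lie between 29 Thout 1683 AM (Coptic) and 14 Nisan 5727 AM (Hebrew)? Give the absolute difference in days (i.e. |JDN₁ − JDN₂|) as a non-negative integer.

JDN of the first date = 2439408.
JDN of the second date = 2439605.
|2439605 − 2439408| = 197.

197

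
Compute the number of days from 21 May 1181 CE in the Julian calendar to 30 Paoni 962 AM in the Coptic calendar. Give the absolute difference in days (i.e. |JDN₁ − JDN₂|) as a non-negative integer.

23775

First date → JDN 2152559; second date → JDN 2176334.
The interval is |2152559 − 2176334| = 23775 days.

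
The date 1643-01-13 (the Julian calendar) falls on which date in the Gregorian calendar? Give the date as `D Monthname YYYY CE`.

23 January 1643 CE

At this point the Julian calendar is 10 days behind the Gregorian.
13 January 1643 Julian + 10 days → 23 January 1643 Gregorian.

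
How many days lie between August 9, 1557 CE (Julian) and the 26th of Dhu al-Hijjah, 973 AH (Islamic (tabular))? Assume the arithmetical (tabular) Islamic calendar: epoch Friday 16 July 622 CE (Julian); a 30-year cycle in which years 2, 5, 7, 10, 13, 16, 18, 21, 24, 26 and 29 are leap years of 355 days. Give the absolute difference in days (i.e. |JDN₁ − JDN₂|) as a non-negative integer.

3261

First date → JDN 2289973; second date → JDN 2293234.
The interval is |2289973 − 2293234| = 3261 days.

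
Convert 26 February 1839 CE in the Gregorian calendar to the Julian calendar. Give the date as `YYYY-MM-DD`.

1839-02-14

For dates in this range the Gregorian date is 12 days ahead of the Julian.
26 February 1839 Gregorian − 12 days → 14 February 1839 Julian.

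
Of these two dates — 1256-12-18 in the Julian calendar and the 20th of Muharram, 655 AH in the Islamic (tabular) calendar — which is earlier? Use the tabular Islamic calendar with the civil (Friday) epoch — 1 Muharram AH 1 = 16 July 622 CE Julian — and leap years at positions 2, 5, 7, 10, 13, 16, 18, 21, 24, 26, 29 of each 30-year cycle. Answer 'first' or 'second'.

first

The two dates have Julian Day Numbers 2180164 and 2180215 respectively.
Since 2180164 < 2180215, the first date comes first.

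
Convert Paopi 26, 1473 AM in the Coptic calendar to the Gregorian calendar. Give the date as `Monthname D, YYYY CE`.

Both dates share Julian Day Number 2362733; in the Gregorian calendar that is 3 November 1756 CE.

November 3, 1756 CE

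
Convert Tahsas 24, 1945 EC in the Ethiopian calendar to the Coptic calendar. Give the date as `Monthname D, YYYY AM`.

Koiak 24, 1669 AM

Julian Day Number of the source date = 2434380.
Converting JDN 2434380 to the Coptic calendar gives 24 Koiak 1669 AM.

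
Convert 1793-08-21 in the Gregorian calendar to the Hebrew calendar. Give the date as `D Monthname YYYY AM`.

13 Elul 5553 AM

Both dates share Julian Day Number 2376173; in the Hebrew calendar that is 13 Elul 5553 AM.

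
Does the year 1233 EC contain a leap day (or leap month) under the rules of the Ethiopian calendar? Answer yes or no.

1233 mod 4 = 1; in the Ethiopian calendar a year is leap when year mod 4 = 3, so it is a common year.

no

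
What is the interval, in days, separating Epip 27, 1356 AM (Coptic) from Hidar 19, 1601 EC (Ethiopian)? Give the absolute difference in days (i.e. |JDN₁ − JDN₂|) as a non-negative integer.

11571

JDN of the first date = 2320270.
JDN of the second date = 2308699.
|2308699 − 2320270| = 11571.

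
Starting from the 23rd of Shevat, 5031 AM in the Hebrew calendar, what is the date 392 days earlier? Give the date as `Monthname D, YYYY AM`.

The starting date is JDN 2185326; 2185326 − 392 = 2184934.
JDN 2184934 corresponds to Shevat 15, 5030 AM.

Shevat 15, 5030 AM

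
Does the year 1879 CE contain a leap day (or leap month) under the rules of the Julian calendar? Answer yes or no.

no

1879 mod 4 = 3, so it is a common year in the Julian calendar.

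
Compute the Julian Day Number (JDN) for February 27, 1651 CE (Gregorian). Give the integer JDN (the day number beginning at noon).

2324133

JDN 2299161 is 15 October 1582 CE (Gregorian); the target day is +24972 days from there, so JDN = 2324133.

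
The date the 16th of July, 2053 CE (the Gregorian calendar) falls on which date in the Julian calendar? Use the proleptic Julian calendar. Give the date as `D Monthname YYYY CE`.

The Julian–Gregorian offset here is 13 days (Julian trailing).
16 July 2053 Gregorian − 13 days → 3 July 2053 Julian.

3 July 2053 CE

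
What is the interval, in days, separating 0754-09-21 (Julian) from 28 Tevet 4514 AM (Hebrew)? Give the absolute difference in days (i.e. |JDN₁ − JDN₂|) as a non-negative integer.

266

JDN of the first date = 1996720.
JDN of the second date = 1996454.
|1996454 − 1996720| = 266.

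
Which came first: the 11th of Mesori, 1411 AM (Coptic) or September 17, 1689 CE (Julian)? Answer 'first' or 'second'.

second

First date → JDN 2340372; second date → JDN 2338225.
JDN 2338225 < JDN 2340372, so the second date is earlier.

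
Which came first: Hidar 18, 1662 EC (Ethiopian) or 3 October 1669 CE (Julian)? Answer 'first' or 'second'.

second

Converting both to JDN: 2330978 vs 2330936; the smaller is the second.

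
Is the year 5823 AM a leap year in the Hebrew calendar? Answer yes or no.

no

Hebrew year 5823 is year 9 of its 19-year Metonic cycle; leap years are at positions 3, 6, 8, 11, 14, 17, 19, so it is a common year (12 months).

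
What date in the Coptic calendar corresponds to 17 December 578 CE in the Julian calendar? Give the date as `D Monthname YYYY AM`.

Julian Day Number of the source date = 1932523.
Converting JDN 1932523 to the Coptic calendar gives 21 Koiak 295 AM.

21 Koiak 295 AM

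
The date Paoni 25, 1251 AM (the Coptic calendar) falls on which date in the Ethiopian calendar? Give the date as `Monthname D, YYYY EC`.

Both dates share Julian Day Number 2281886; in the Ethiopian calendar that is 25 Sene 1527 EC.

Sene 25, 1527 EC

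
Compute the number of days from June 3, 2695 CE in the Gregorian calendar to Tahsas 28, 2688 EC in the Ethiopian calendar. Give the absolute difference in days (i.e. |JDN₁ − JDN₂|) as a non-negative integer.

First date → JDN 2705542; second date → JDN 2705765.
The interval is |2705542 − 2705765| = 223 days.

223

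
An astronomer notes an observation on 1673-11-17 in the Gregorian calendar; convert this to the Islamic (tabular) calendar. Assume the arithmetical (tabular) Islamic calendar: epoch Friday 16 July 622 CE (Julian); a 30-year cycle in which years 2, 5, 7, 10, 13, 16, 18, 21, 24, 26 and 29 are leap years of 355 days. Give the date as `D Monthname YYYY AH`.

Both dates share Julian Day Number 2332432; in the tabular Islamic calendar that is 7 Sha'ban 1084 AH.

7 Sha'ban 1084 AH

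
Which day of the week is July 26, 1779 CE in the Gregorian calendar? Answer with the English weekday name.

Monday

JDN 2371033 mod 7 = 0, and JDN 0 was a Monday, so this is a Monday.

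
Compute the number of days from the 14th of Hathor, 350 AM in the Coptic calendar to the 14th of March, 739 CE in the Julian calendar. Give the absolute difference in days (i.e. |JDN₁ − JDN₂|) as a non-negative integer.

JDN of the first date = 1952575.
JDN of the second date = 1991050.
|1991050 − 1952575| = 38475.

38475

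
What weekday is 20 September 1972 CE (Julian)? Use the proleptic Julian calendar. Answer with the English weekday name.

Tuesday

Equivalently 3 October 1972 Gregorian, JDN 2441594.
JDN 2441594 mod 7 = 1, and JDN 0 was a Monday, so this is a Tuesday.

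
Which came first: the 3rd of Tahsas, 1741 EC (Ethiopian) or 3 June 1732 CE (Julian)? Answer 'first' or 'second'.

The two dates have Julian Day Numbers 2359848 and 2353825 respectively.
Since 2353825 < 2359848, the second date comes first.

second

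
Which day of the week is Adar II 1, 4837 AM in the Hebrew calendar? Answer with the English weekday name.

This is JDN 2114490 (5 March 1077 Gregorian).
JDN 2114490 mod 7 = 0, and JDN 0 was a Monday, so this is a Monday.

Monday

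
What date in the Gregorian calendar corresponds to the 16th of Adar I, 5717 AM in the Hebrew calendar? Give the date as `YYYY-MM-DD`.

1957-02-17

Both dates share Julian Day Number 2435887; in the Gregorian calendar that is 17 February 1957 CE.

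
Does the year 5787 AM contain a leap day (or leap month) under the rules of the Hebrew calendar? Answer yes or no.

Hebrew year 5787 is year 11 of its 19-year Metonic cycle; leap years are at positions 3, 6, 8, 11, 14, 17, 19, so it is a leap year (13 months).

yes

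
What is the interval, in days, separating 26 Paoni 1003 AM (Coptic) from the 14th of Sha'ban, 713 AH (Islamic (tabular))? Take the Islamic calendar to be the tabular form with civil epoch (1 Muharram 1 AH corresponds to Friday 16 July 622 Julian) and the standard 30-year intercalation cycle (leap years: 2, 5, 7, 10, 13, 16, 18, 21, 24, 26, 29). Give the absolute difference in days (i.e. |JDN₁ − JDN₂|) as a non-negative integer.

JDN of the first date = 2191305.
JDN of the second date = 2200969.
|2200969 − 2191305| = 9664.

9664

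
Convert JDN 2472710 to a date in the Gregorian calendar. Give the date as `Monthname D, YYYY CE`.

December 12, 2057 CE

JDN 2451545 is 1 Jan 2000; 2472710 is +21165 days from there.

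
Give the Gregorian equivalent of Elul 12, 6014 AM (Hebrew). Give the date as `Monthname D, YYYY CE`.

Julian Day Number of the source date = 2544555.
Converting JDN 2544555 to the Gregorian calendar gives 27 August 2254 CE.

August 27, 2254 CE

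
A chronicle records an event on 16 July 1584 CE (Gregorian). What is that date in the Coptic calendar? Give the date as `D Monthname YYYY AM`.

12 Epip 1300 AM

Julian Day Number of the source date = 2299801.
Converting JDN 2299801 to the Coptic calendar gives 12 Epip 1300 AM.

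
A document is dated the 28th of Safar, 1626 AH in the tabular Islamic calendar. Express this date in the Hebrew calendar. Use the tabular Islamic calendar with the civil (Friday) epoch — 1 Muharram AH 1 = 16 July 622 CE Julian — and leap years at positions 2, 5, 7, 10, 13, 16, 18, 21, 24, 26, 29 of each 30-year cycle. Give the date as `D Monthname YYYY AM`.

29 Nisan 5959 AM

Both dates share Julian Day Number 2524343; in the Hebrew calendar that is 29 Nisan 5959 AM.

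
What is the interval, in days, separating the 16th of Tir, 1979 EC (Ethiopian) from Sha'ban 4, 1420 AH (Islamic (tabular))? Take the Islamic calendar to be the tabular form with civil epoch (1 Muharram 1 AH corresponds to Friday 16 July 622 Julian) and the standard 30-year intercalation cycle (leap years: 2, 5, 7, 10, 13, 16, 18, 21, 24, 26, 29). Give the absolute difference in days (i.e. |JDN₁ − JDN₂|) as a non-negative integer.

4676

JDN of the first date = 2446820.
JDN of the second date = 2451496.
|2451496 − 2446820| = 4676.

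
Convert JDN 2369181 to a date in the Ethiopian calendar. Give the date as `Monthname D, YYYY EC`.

JDN 2369181 is 30 June 1774 in the Gregorian calendar.
In the Ethiopian calendar that day is Sene 25, 1766 EC.

Sene 25, 1766 EC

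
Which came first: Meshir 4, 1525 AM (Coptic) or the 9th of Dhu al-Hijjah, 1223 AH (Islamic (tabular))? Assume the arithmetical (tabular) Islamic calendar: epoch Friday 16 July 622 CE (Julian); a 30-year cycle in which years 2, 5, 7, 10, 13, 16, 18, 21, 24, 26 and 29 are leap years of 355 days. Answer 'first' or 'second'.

second

First date → JDN 2381824; second date → JDN 2381809.
JDN 2381809 < JDN 2381824, so the second date is earlier.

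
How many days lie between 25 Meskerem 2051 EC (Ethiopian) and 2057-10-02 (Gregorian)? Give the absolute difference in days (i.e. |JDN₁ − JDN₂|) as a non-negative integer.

368

First date → JDN 2473007; second date → JDN 2472639.
The interval is |2473007 − 2472639| = 368 days.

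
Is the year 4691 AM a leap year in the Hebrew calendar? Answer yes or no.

yes

Hebrew year 4691 is year 17 of its 19-year Metonic cycle; leap years are at positions 3, 6, 8, 11, 14, 17, 19, so it is a leap year (13 months).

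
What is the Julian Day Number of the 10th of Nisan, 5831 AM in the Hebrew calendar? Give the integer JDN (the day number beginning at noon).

2477576

In the Gregorian calendar the same day is 9 April 2071.
JDN 2299161 is 15 October 1582 CE (Gregorian); the target day is +178415 days from there, so JDN = 2477576.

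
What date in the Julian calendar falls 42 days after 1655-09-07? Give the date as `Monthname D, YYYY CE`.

October 19, 1655 CE

Counting 42 days forward from JDN 2325796 reaches JDN 2325838, which is October 19, 1655 CE.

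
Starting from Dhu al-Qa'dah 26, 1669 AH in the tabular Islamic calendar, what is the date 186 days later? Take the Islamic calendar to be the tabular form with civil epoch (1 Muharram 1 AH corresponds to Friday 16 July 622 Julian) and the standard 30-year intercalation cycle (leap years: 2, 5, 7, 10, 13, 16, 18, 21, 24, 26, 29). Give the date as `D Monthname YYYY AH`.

5 Jumada al-Thani 1670 AH

Counting 186 days forward from JDN 2539844 reaches JDN 2540030, which is 5 Jumada al-Thani 1670 AH.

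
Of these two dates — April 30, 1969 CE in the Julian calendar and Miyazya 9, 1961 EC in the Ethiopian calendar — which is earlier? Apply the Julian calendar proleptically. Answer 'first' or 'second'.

second

First date → JDN 2440355; second date → JDN 2440329.
JDN 2440329 < JDN 2440355, so the second date is earlier.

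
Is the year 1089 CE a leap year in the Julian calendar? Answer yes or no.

no

1089 mod 4 = 1, so it is a common year in the Julian calendar.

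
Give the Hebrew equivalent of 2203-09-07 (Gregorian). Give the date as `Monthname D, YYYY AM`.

Elul 29, 5963 AM

Both dates share Julian Day Number 2525938; in the Hebrew calendar that is 29 Elul 5963 AM.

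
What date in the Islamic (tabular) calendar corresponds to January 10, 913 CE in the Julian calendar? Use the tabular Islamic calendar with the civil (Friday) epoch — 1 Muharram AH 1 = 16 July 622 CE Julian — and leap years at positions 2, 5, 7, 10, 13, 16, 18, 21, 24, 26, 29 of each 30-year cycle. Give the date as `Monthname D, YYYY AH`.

Jumada al-Awwal 28, 300 AH

The source date corresponds to 15 January 913 in the proleptic Gregorian calendar (JDN 2054541).
That day falls on 28 Jumada al-Awwal 300 AH in the tabular Islamic calendar.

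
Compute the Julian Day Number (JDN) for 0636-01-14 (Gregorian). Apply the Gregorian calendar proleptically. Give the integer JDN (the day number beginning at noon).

1953367

JDN 2299161 is 15 October 1582 CE (Gregorian); the target day is −345794 days from there, so JDN = 1953367.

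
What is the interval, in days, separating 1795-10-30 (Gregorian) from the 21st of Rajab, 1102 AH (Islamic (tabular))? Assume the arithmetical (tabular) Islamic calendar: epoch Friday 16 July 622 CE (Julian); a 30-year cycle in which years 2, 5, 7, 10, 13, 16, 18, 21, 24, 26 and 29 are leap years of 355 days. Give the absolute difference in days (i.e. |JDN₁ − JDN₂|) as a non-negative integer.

JDN of the first date = 2376973.
JDN of the second date = 2338795.
|2338795 − 2376973| = 38178.

38178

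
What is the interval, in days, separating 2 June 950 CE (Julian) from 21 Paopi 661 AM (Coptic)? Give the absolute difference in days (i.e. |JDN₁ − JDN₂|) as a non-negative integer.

2053

First date → JDN 2068198; second date → JDN 2066145.
The interval is |2068198 − 2066145| = 2053 days.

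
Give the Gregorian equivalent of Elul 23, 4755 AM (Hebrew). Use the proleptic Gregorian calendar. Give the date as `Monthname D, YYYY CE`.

Both dates share Julian Day Number 2084715; in the Gregorian calendar that is 27 August 995 CE.

August 27, 995 CE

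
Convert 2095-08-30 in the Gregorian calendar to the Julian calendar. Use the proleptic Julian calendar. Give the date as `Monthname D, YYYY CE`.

August 17, 2095 CE

For dates in this range the Gregorian date is 13 days ahead of the Julian.
30 August 2095 Gregorian − 13 days → 17 August 2095 Julian.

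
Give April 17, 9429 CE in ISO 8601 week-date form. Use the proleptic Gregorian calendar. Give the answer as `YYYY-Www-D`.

The weekday is Friday (ISO weekday 5).
That Friday belongs to ISO week 16 of ISO year 9429.

9429-W16-5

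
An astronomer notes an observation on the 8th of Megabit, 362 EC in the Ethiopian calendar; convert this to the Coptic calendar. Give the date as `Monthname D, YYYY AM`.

Both dates share Julian Day Number 1856263; in the Coptic calendar that is 8 Paremhat 86 AM.

Paremhat 8, 86 AM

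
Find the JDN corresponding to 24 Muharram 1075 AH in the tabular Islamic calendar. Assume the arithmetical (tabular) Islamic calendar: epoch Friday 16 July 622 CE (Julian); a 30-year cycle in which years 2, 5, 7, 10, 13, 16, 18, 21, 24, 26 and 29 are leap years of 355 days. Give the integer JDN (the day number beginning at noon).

2329053

Equivalently 17 August 1664 (Gregorian).
JDN 2400001 is 17 November 1858 CE (Gregorian), MJD 0; the target day is −70948 days from there, so JDN = 2329053.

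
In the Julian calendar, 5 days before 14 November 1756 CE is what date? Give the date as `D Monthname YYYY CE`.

9 November 1756 CE

JDN of 14 November 1756 CE = 2362755.
2362755 − 5 = 2362750.
JDN 2362750 in the Julian calendar is 9 November 1756 CE.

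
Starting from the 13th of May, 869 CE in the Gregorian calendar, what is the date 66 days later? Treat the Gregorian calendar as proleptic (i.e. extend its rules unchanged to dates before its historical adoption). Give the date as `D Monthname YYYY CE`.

18 July 869 CE

Counting 66 days forward from JDN 2038589 reaches JDN 2038655, which is 18 July 869 CE.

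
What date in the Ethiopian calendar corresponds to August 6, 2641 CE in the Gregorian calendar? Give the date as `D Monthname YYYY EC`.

25 Hamle 2633 EC

Both dates share Julian Day Number 2685883; in the Ethiopian calendar that is 25 Hamle 2633 EC.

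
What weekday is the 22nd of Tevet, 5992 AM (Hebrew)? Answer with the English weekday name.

Equivalently 17 January 2232 Gregorian, JDN 2536297.
JDN 2536297 mod 7 = 1, and JDN 0 was a Monday, so this is a Tuesday.

Tuesday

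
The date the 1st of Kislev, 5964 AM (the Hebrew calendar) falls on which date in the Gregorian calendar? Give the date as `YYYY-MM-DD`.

2203-11-07

Julian Day Number of the source date = 2525999.
Converting JDN 2525999 to the Gregorian calendar gives 7 November 2203 CE.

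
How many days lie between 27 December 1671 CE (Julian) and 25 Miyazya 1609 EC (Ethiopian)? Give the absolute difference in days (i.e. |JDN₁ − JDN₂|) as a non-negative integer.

JDN of the first date = 2331751.
JDN of the second date = 2311777.
|2311777 − 2331751| = 19974.

19974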